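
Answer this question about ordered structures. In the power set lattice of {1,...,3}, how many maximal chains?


A maximal chain goes from the minimum element to a maximal element via cover relations.
Counting all min-to-max paths in the cover graph.
Total maximal chains: 6


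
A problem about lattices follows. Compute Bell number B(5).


B(n) = number of set partitions of an n-element set.
B(n) satisfies the recurrence: B(n+1) = sum_k C(n,k)*B(k).
B(5) = 52


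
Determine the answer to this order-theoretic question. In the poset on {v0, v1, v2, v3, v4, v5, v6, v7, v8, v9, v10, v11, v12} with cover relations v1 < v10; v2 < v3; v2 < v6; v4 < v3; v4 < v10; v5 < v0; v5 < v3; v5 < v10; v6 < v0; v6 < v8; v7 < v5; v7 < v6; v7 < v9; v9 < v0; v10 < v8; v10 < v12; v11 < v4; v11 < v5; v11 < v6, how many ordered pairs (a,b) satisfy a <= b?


The order relation is {(a,b) : a <= b}, reflexive so it includes (a,a).
Examples: (v0,v0), (v1,v1), (v1,v10), (v1,v12), (v1,v8), ...
Total ordered pairs: 50


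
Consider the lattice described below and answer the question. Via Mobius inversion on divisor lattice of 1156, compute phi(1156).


phi(n) = n * prod_{p|n} (1 - 1/p).
Prime divisors of 1156: [2, 17]
phi(1156) = 1156 * (1 - 1/2) * (1 - 1/17)
phi(1156) = 544


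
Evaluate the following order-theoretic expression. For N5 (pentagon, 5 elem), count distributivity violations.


Distributive law: a ^ (b v c) = (a ^ b) v (a ^ c).
Check all 5^3 = 125 ordered triples (a,b,c).
  e.g. a=b, b=a, c=c: lhs=b != rhs=a
  e.g. a=b, b=c, c=a: lhs=b != rhs=a
Total violating triples: 2


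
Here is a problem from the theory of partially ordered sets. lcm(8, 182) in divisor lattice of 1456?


Join=lcm.
gcd(8,182)=2
lcm=728


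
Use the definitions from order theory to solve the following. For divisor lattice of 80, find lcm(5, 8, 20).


In a divisor lattice, join = lcm (least common multiple).
Compute lcm iteratively: start with first element, then lcm(current, next).
Elements: [5, 8, 20]
lcm(5,8) = 40
lcm(40,20) = 40
Final lcm = 40


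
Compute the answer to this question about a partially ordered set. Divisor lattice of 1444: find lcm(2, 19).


In a divisor lattice, join = lcm (least common multiple).
gcd(2,19) = 1
lcm(2,19) = 2*19/gcd = 38/1 = 38


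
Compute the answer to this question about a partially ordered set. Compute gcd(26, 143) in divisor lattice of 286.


In a divisor lattice, meet = gcd (greatest common divisor).
By Euclidean algorithm or factoring: gcd(26,143) = 13


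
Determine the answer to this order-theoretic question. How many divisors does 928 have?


Divisors of 928: [1, 2, 4, 8, 16, 29, 32, 58, 116, 232, 464, 928]
Count: 12


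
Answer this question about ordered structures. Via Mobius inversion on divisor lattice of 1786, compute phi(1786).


phi(n) = n * prod_{p|n} (1 - 1/p).
Prime divisors of 1786: [2, 19, 47]
phi(1786) = 1786 * (1 - 1/2) * (1 - 1/19) * (1 - 1/47)
phi(1786) = 828


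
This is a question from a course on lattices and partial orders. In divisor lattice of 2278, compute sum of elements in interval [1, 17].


Interval [1,17] in divisors of 2278: [1, 17]
Sum = 18


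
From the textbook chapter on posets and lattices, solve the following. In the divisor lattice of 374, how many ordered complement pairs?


Complement pair (a,b): a meet b = bottom, a join b = top.
Here: gcd(a,b)=1 and lcm(a,b)=374, i.e. a*b=374 with a,b coprime.
Pairs found: (1,374), (2,187), (11,34), (17,22), ... (4 more)
Total ordered pairs: 8


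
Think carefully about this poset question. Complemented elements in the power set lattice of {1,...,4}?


An element a is complemented if some b has a meet b = bottom, a join b = top.
every subset A has complement S\A, so all elements are complemented.
Complemented elements: {}, {1}, {2}, {3}, {4}, {1,2}, ... (10 more)
Count: 16


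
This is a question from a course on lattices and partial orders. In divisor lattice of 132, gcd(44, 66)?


Meet=gcd.
gcd(44,66)=22


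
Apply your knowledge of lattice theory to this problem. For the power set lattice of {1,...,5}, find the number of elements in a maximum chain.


A chain is a totally ordered subset; we count the number of elements in a maximum chain.
Compute, for each element x, the size of the longest chain ending at x:
  {}: 1
  {1}: 2
  {2}: 2
  {3}: 2
  {4}: 2
  {5}: 2
  ...
A maximum chain: {} < {1} < {1,2} < {1,2,3} < {1,2,3,4} < {1,2,3,4,5}
Number of elements in the longest chain: 6


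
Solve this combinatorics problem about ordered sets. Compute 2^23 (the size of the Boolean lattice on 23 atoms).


Power set = 2^n.
2^23 = 8388608


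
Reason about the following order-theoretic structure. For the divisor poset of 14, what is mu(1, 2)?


In a divisor lattice, mu(a,b) = mu(b/a) where mu is the classical Mobius function.
b/a = 2/1 = 2
Prime factorization of 2: primes [2]
2 is squarefree with 1 prime factor(s), so mu(2) = (-1)^1 = -1


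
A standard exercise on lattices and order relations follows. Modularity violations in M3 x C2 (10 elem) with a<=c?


Modular law: if a <= c then a v (b ^ c) = (a v b) ^ c.
Check all triples (a,b,c) with a <= c among 10 elements.
This lattice is modular (diamonds M_m and their chain-products are modular).
Total violating triples: 0


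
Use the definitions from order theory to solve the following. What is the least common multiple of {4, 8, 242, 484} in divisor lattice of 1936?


In a divisor lattice, join = lcm (least common multiple).
Compute lcm iteratively: start with first element, then lcm(current, next).
Elements: [4, 8, 242, 484]
lcm(4,8) = 8
lcm(8,242) = 968
lcm(968,484) = 968
Final lcm = 968


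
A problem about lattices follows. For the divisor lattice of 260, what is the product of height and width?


Height = length of longest chain minus 1; width = size of largest antichain.
A maximum chain: 1 | 13 | 65 | 130 | 260  (height 4).
A maximum antichain: {4, 10, 26, 65}  (width 4).
Product = 4 * 4 = 16


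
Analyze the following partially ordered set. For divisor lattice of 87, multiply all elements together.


Divisors of 87: [1, 3, 29, 87]
Product = n^(d(n)/2) = 87^(4/2)
Product = 7569


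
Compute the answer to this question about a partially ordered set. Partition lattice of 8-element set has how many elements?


B(n) = number of set partitions of an n-element set.
B(n) satisfies the recurrence: B(n+1) = sum_k C(n,k)*B(k).
B(8) = 4140


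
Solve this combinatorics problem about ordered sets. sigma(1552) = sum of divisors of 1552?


sigma(n) = sum of divisors.
Divisors of 1552: [1, 2, 4, 8, 16, 97, 194, 388, 776, 1552]
Sum = 3038


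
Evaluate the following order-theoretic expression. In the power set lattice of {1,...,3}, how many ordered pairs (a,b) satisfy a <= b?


The order relation is {(a,b) : a <= b}, reflexive so it includes (a,a).
Examples: ({},{}), ({},{1,2}), ({},{1,2,3}), ({},{1,3}), ({},{1}), ...
Total ordered pairs: 27


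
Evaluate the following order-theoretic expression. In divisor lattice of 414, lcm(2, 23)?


Join=lcm.
gcd(2,23)=1
lcm=46


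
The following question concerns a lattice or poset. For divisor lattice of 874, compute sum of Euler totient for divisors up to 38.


Divisors of 874 up to 38: [1, 2, 19, 23, 38]
phi values: [1, 1, 18, 22, 18]
Sum = 60


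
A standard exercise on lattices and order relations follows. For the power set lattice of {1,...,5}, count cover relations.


A cover relation a -< b holds when a < b with no c strictly between.
Cover relations:
  {} -< {1}
  {} -< {2}
  {} -< {3}
  {} -< {4}
  {} -< {5}
  {1} -< {1,2}
  {1} -< {1,3}
  {1} -< {1,4}
  ...72 more
Total: 80


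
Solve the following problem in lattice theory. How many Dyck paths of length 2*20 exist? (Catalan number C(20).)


C(n) = C(2n, n) / (n+1).
C(40, 20) = 137846528820
C(20) = 137846528820 / 21 = 6564120420


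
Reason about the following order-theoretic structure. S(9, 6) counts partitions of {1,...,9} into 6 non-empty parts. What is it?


S(n,k) = k*S(n-1,k) + S(n-1,k-1).
S(8,6) = 266, S(8,5) = 1050
S(9,6) = 6*266 + 1050 = 1596 + 1050
S(9,6) = 2646


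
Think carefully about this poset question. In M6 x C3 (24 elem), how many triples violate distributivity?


Distributive law: a ^ (b v c) = (a ^ b) v (a ^ c).
Check all 24^3 = 13824 ordered triples (a,b,c).
  e.g. a=(a1,0), b=(a2,0), c=(a3,0): lhs=(a1,0) != rhs=(0,0)
  e.g. a=(a1,0), b=(a2,0), c=(a3,1): lhs=(a1,0) != rhs=(0,0)
Total violating triples: 3240


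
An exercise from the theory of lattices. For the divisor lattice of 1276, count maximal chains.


A maximal chain goes from the minimum element to a maximal element via cover relations.
Counting all min-to-max paths in the cover graph.
Total maximal chains: 12


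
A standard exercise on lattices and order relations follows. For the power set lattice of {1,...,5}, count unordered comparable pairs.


A comparable pair {a,b} has a < b or b < a in the order.
Count unordered pairs where one element is strictly below the other.
Examples: {{},{1}}, {{},{2}}, {{},{3}}, {{},{4}}, ...
Total comparable pairs: 211


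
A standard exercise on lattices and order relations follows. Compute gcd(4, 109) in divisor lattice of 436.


In a divisor lattice, meet = gcd (greatest common divisor).
By Euclidean algorithm or factoring: gcd(4,109) = 1


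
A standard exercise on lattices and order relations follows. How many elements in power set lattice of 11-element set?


Power set = 2^n.
2^11 = 2048


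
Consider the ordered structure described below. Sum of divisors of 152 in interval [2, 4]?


Interval [2,4] in divisors of 152: [2, 4]
Sum = 6


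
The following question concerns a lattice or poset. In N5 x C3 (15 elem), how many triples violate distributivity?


Distributive law: a ^ (b v c) = (a ^ b) v (a ^ c).
Check all 15^3 = 3375 ordered triples (a,b,c).
  e.g. a=(b,0), b=(a,0), c=(c,0): lhs=(b,0) != rhs=(a,0)
  e.g. a=(b,0), b=(a,0), c=(c,1): lhs=(b,0) != rhs=(a,0)
Total violating triples: 54


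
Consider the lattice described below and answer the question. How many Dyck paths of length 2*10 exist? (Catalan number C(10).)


C(n) = C(2n, n) / (n+1).
C(20, 10) = 184756
C(10) = 184756 / 11 = 16796


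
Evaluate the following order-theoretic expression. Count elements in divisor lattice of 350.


Divisors of 350: [1, 2, 5, 7, 10, 14, 25, 35, 50, 70, 175, 350]
Count: 12


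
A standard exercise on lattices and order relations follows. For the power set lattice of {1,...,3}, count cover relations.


A cover relation a -< b holds when a < b with no c strictly between.
Cover relations:
  {} -< {1}
  {} -< {2}
  {} -< {3}
  {1} -< {1,2}
  {1} -< {1,3}
  {2} -< {1,2}
  {2} -< {2,3}
  {3} -< {1,3}
  ...4 more
Total: 12


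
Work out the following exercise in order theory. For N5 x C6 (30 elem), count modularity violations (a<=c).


Modular law: if a <= c then a v (b ^ c) = (a v b) ^ c.
Check all triples (a,b,c) with a <= c among 30 elements.
  e.g. a=(a,0), b=(c,0), c=(b,0): lhs=(a,0) != rhs=(b,0)
  e.g. a=(a,0), b=(c,1), c=(b,0): lhs=(a,0) != rhs=(b,0)
Total violating triples: 126


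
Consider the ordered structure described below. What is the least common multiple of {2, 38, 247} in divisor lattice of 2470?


In a divisor lattice, join = lcm (least common multiple).
Compute lcm iteratively: start with first element, then lcm(current, next).
Elements: [2, 38, 247]
lcm(2,38) = 38
lcm(38,247) = 494
Final lcm = 494


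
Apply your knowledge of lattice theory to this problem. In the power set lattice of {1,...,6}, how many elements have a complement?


An element a is complemented if some b has a meet b = bottom, a join b = top.
every subset A has complement S\A, so all elements are complemented.
Complemented elements: {}, {1}, {2}, {3}, {4}, {5}, ... (58 more)
Count: 64


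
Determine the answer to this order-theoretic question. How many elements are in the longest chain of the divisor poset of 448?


A chain is a totally ordered subset; we count the number of elements in a maximum chain.
Compute, for each element x, the size of the longest chain ending at x:
  1: 1
  2: 2
  7: 2
  4: 3
  8: 4
  14: 3
  ...
A maximum chain: 1 < 2 < 4 < 8 < 16 < 32 < 64 < 448
Number of elements in the longest chain: 8


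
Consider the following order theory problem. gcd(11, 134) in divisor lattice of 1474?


Meet=gcd.
gcd(11,134)=1


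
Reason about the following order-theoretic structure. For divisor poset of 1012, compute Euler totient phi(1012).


phi(n) = n * prod_{p|n} (1 - 1/p).
Prime divisors of 1012: [2, 11, 23]
phi(1012) = 1012 * (1 - 1/2) * (1 - 1/11) * (1 - 1/23)
phi(1012) = 440


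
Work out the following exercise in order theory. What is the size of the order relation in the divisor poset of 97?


The order relation is {(a,b) : a <= b}, reflexive so it includes (a,a).
Examples: (1,1), (1,97), (97,97)
Total ordered pairs: 3


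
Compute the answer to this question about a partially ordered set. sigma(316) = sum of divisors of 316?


sigma(n) = sum of divisors.
Divisors of 316: [1, 2, 4, 79, 158, 316]
Sum = 560


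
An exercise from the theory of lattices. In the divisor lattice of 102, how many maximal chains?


A maximal chain goes from the minimum element to a maximal element via cover relations.
Counting all min-to-max paths in the cover graph.
Total maximal chains: 6


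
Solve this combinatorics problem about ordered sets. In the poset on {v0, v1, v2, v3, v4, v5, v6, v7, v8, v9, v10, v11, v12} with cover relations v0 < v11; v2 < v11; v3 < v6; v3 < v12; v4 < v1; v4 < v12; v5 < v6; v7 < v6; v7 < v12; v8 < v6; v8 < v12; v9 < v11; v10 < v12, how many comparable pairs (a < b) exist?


A comparable pair {a,b} has a < b or b < a in the order.
Count unordered pairs where one element is strictly below the other.
Examples: {v0,v11}, {v1,v4}, {v2,v11}, {v3,v6}, ...
Total comparable pairs: 13


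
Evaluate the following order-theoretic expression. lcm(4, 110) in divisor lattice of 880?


Join=lcm.
gcd(4,110)=2
lcm=220


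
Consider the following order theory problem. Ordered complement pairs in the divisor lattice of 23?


Complement pair (a,b): a meet b = bottom, a join b = top.
Here: gcd(a,b)=1 and lcm(a,b)=23, i.e. a*b=23 with a,b coprime.
Pairs found: (1,23), (23,1)
Total ordered pairs: 2


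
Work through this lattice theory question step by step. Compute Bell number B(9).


B(n) = number of set partitions of an n-element set.
B(n) satisfies the recurrence: B(n+1) = sum_k C(n,k)*B(k).
B(9) = 21147


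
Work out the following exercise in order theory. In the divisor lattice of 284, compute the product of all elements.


Divisors of 284: [1, 2, 4, 71, 142, 284]
Product = n^(d(n)/2) = 284^(6/2)
Product = 22906304


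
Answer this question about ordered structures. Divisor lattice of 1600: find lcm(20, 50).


In a divisor lattice, join = lcm (least common multiple).
gcd(20,50) = 10
lcm(20,50) = 20*50/gcd = 1000/10 = 100


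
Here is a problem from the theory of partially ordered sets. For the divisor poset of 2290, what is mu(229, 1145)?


In a divisor lattice, mu(a,b) = mu(b/a) where mu is the classical Mobius function.
b/a = 1145/229 = 5
Prime factorization of 5: primes [5]
5 is squarefree with 1 prime factor(s), so mu(5) = (-1)^1 = -1


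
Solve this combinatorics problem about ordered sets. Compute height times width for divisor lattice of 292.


Height = length of longest chain minus 1; width = size of largest antichain.
A maximum chain: 1 | 73 | 146 | 292  (height 3).
A maximum antichain: {2, 73}  (width 2).
Product = 3 * 2 = 6


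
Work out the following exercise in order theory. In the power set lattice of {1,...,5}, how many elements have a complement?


An element a is complemented if some b has a meet b = bottom, a join b = top.
every subset A has complement S\A, so all elements are complemented.
Complemented elements: {}, {1}, {2}, {3}, {4}, {5}, ... (26 more)
Count: 32


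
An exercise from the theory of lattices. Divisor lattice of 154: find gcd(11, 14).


In a divisor lattice, meet = gcd (greatest common divisor).
By Euclidean algorithm or factoring: gcd(11,14) = 1


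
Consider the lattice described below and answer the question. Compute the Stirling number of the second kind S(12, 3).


S(n,k) = k*S(n-1,k) + S(n-1,k-1).
S(11,3) = 28501, S(11,2) = 1023
S(12,3) = 3*28501 + 1023 = 85503 + 1023
S(12,3) = 86526


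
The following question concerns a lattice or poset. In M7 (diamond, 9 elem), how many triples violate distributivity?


Distributive law: a ^ (b v c) = (a ^ b) v (a ^ c).
Check all 9^3 = 729 ordered triples (a,b,c).
  e.g. a=a1, b=a2, c=a3: lhs=a1 != rhs=0
  e.g. a=a1, b=a2, c=a4: lhs=a1 != rhs=0
Total violating triples: 210


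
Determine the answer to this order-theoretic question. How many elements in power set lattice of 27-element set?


Power set = 2^n.
2^27 = 134217728


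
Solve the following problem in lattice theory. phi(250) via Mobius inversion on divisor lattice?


phi(n) = n * prod_{p|n} (1 - 1/p).
Prime divisors of 250: [2, 5]
phi(250) = 250 * (1 - 1/2) * (1 - 1/5)
phi(250) = 100


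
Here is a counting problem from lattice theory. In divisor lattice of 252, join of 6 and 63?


In a divisor lattice, join = lcm (least common multiple).
gcd(6,63) = 3
lcm(6,63) = 6*63/gcd = 378/3 = 126


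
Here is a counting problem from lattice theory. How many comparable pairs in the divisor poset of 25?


A comparable pair {a,b} has a < b or b < a in the order.
Count unordered pairs where one element is strictly below the other.
Examples: {1,5}, {1,25}, {5,25}
Total comparable pairs: 3


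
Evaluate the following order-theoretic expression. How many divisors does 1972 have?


Divisors of 1972: [1, 2, 4, 17, 29, 34, 58, 68, 116, 493, 986, 1972]
Count: 12


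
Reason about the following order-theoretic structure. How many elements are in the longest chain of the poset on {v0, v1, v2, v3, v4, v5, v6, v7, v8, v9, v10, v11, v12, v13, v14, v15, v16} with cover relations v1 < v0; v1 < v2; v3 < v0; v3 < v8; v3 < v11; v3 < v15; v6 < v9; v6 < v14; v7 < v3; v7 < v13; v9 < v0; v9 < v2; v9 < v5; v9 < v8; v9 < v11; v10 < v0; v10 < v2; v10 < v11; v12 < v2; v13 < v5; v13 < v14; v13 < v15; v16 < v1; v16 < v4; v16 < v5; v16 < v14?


A chain is a totally ordered subset; we count the number of elements in a maximum chain.
Compute, for each element x, the size of the longest chain ending at x:
  v6: 1
  v7: 1
  v10: 1
  v12: 1
  v16: 1
  v1: 2
  ...
A maximum chain: v16 < v1 < v0
Number of elements in the longest chain: 3


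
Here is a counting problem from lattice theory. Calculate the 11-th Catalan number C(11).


C(n) = C(2n, n) / (n+1).
C(22, 11) = 705432
C(11) = 705432 / 12 = 58786


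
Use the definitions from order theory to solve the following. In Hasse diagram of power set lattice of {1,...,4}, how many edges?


A cover relation a -< b holds when a < b with no c strictly between.
Cover relations:
  {} -< {1}
  {} -< {2}
  {} -< {3}
  {} -< {4}
  {1} -< {1,2}
  {1} -< {1,3}
  {1} -< {1,4}
  {2} -< {1,2}
  ...24 more
Total: 32


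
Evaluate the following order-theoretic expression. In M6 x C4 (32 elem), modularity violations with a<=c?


Modular law: if a <= c then a v (b ^ c) = (a v b) ^ c.
Check all triples (a,b,c) with a <= c among 32 elements.
This lattice is modular (diamonds M_m and their chain-products are modular).
Total violating triples: 0


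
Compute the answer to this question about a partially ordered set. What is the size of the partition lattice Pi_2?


B(n) = number of set partitions of an n-element set.
B(n) satisfies the recurrence: B(n+1) = sum_k C(n,k)*B(k).
B(2) = 2


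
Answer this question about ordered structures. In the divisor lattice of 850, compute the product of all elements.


Divisors of 850: [1, 2, 5, 10, 17, 25, 34, 50, 85, 170, 425, 850]
Product = n^(d(n)/2) = 850^(12/2)
Product = 377149515625000000


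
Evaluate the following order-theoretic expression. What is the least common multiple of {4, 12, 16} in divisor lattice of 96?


In a divisor lattice, join = lcm (least common multiple).
Compute lcm iteratively: start with first element, then lcm(current, next).
Elements: [4, 12, 16]
lcm(4,12) = 12
lcm(12,16) = 48
Final lcm = 48


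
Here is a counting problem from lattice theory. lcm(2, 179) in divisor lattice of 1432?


Join=lcm.
gcd(2,179)=1
lcm=358


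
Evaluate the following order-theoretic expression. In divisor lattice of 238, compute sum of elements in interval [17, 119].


Interval [17,119] in divisors of 238: [17, 119]
Sum = 136


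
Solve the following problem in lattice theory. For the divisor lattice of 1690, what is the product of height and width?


Height = length of longest chain minus 1; width = size of largest antichain.
A maximum chain: 1 | 13 | 169 | 845 | 1690  (height 4).
A maximum antichain: {10, 26, 65, 169}  (width 4).
Product = 4 * 4 = 16


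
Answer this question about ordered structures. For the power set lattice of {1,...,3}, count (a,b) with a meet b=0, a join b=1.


Complement pair (a,b): a meet b = bottom, a join b = top.
Here: A intersect B = {} and A union B = {1,...,3}.
Pairs found: ({},{1,2,3}), ({1},{2,3}), ({2},{1,3}), ({3},{1,2}), ... (4 more)
Total ordered pairs: 8


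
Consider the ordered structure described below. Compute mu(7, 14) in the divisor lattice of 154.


In a divisor lattice, mu(a,b) = mu(b/a) where mu is the classical Mobius function.
b/a = 14/7 = 2
Prime factorization of 2: primes [2]
2 is squarefree with 1 prime factor(s), so mu(2) = (-1)^1 = -1


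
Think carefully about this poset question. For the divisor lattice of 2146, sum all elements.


sigma(n) = sum of divisors.
Divisors of 2146: [1, 2, 29, 37, 58, 74, 1073, 2146]
Sum = 3420


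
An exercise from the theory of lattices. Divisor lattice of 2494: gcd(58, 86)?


Meet=gcd.
gcd(58,86)=2


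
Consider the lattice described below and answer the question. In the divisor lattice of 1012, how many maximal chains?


A maximal chain goes from the minimum element to a maximal element via cover relations.
Counting all min-to-max paths in the cover graph.
Total maximal chains: 12


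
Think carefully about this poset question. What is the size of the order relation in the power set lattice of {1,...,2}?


The order relation is {(a,b) : a <= b}, reflexive so it includes (a,a).
Examples: ({},{}), ({},{1,2}), ({},{1}), ({},{2}), ({1,2},{1,2}), ...
Total ordered pairs: 9


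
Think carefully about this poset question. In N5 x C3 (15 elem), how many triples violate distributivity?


Distributive law: a ^ (b v c) = (a ^ b) v (a ^ c).
Check all 15^3 = 3375 ordered triples (a,b,c).
  e.g. a=(b,0), b=(a,0), c=(c,0): lhs=(b,0) != rhs=(a,0)
  e.g. a=(b,0), b=(a,0), c=(c,1): lhs=(b,0) != rhs=(a,0)
Total violating triples: 54


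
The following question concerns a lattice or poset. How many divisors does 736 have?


Divisors of 736: [1, 2, 4, 8, 16, 23, 32, 46, 92, 184, 368, 736]
Count: 12


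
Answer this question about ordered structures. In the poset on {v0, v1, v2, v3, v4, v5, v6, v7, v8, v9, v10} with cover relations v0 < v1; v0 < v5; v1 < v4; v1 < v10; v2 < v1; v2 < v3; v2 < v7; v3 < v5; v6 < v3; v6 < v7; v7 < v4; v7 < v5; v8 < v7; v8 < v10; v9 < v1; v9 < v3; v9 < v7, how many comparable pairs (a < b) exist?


A comparable pair {a,b} has a < b or b < a in the order.
Count unordered pairs where one element is strictly below the other.
Examples: {v0,v1}, {v0,v4}, {v0,v5}, {v0,v10}, ...
Total comparable pairs: 29


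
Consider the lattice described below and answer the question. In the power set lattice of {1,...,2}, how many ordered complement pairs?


Complement pair (a,b): a meet b = bottom, a join b = top.
Here: A intersect B = {} and A union B = {1,...,2}.
Pairs found: ({},{1,2}), ({1},{2}), ({2},{1}), ({1,2},{})
Total ordered pairs: 4


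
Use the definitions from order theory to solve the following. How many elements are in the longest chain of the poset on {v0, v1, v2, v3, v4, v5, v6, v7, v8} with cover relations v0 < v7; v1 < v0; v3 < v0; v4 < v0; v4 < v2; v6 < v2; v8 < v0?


A chain is a totally ordered subset; we count the number of elements in a maximum chain.
Compute, for each element x, the size of the longest chain ending at x:
  v1: 1
  v3: 1
  v4: 1
  v5: 1
  v6: 1
  v8: 1
  ...
A maximum chain: v1 < v0 < v7
Number of elements in the longest chain: 3


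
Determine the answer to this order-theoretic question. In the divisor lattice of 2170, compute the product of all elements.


Divisors of 2170: [1, 2, 5, 7, 10, 14, 31, 35, 62, 70, 155, 217, 310, 434, 1085, 2170]
Product = n^(d(n)/2) = 2170^(16/2)
Product = 491674710553091424100000000


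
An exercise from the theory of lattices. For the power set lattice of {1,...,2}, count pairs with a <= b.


The order relation is {(a,b) : a <= b}, reflexive so it includes (a,a).
Examples: ({},{}), ({},{1,2}), ({},{1}), ({},{2}), ({1,2},{1,2}), ...
Total ordered pairs: 9


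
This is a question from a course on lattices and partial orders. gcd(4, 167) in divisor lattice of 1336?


Meet=gcd.
gcd(4,167)=1


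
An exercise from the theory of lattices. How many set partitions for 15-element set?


B(n) = number of set partitions of an n-element set.
B(n) satisfies the recurrence: B(n+1) = sum_k C(n,k)*B(k).
B(15) = 1382958545


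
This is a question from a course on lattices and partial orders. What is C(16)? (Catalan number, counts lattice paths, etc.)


C(n) = C(2n, n) / (n+1).
C(32, 16) = 601080390
C(16) = 601080390 / 17 = 35357670


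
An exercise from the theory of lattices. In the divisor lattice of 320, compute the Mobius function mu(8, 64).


In a divisor lattice, mu(a,b) = mu(b/a) where mu is the classical Mobius function.
b/a = 64/8 = 8
Prime factorization of 8: primes [2]
8 is not squarefree, so mu(8) = 0


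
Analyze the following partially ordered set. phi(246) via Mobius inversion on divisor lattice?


phi(n) = n * prod_{p|n} (1 - 1/p).
Prime divisors of 246: [2, 3, 41]
phi(246) = 246 * (1 - 1/2) * (1 - 1/3) * (1 - 1/41)
phi(246) = 80


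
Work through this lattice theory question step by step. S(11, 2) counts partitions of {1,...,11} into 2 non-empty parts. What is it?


S(n,k) = k*S(n-1,k) + S(n-1,k-1).
S(10,2) = 511, S(10,1) = 1
S(11,2) = 2*511 + 1 = 1022 + 1
S(11,2) = 1023


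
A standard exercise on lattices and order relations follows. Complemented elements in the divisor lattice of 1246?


An element a is complemented if some b has a meet b = bottom, a join b = top.
a is complemented iff gcd(a, n/a)=1, i.e. a is a unitary divisor of 1246.
Complemented elements: 1, 2, 7, 14, 89, 178, ... (2 more)
Count: 8


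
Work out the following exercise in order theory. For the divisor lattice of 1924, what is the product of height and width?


Height = length of longest chain minus 1; width = size of largest antichain.
A maximum chain: 1 | 37 | 481 | 962 | 1924  (height 4).
A maximum antichain: {4, 26, 74, 481}  (width 4).
Product = 4 * 4 = 16


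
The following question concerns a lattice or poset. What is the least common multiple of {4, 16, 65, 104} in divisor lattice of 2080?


In a divisor lattice, join = lcm (least common multiple).
Compute lcm iteratively: start with first element, then lcm(current, next).
Elements: [4, 16, 65, 104]
lcm(4,16) = 16
lcm(16,65) = 1040
lcm(1040,104) = 1040
Final lcm = 1040


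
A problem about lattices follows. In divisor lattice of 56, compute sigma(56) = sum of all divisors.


sigma(n) = sum of divisors.
Divisors of 56: [1, 2, 4, 7, 8, 14, 28, 56]
Sum = 120


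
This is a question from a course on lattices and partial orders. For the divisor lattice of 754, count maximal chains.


A maximal chain goes from the minimum element to a maximal element via cover relations.
Counting all min-to-max paths in the cover graph.
Total maximal chains: 6


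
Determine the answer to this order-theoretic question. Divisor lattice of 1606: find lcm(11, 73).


In a divisor lattice, join = lcm (least common multiple).
gcd(11,73) = 1
lcm(11,73) = 11*73/gcd = 803/1 = 803


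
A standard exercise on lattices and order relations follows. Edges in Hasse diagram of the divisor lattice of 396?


A cover relation a -< b holds when a < b with no c strictly between.
Cover relations:
  1 -< 2
  1 -< 3
  1 -< 11
  2 -< 4
  2 -< 6
  2 -< 22
  3 -< 6
  3 -< 9
  ...25 more
Total: 33


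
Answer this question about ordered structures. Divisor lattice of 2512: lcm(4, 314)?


Join=lcm.
gcd(4,314)=2
lcm=628


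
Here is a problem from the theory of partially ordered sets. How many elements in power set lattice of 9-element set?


Power set = 2^n.
2^9 = 512


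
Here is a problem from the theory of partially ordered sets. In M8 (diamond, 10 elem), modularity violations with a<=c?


Modular law: if a <= c then a v (b ^ c) = (a v b) ^ c.
Check all triples (a,b,c) with a <= c among 10 elements.
This lattice is modular (diamonds M_m and their chain-products are modular).
Total violating triples: 0


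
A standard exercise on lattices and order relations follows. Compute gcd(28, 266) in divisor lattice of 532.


In a divisor lattice, meet = gcd (greatest common divisor).
By Euclidean algorithm or factoring: gcd(28,266) = 14


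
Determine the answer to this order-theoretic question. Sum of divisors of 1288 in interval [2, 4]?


Interval [2,4] in divisors of 1288: [2, 4]
Sum = 6


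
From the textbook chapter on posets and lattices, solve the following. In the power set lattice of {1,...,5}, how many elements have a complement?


An element a is complemented if some b has a meet b = bottom, a join b = top.
every subset A has complement S\A, so all elements are complemented.
Complemented elements: {}, {1}, {2}, {3}, {4}, {5}, ... (26 more)
Count: 32


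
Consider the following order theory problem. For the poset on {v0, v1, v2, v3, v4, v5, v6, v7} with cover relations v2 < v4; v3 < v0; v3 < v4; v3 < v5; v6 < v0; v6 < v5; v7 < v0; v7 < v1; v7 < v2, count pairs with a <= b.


The order relation is {(a,b) : a <= b}, reflexive so it includes (a,a).
Examples: (v0,v0), (v1,v1), (v2,v2), (v2,v4), (v3,v0), ...
Total ordered pairs: 18


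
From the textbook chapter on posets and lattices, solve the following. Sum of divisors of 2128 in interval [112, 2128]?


Interval [112,2128] in divisors of 2128: [112, 2128]
Sum = 2240


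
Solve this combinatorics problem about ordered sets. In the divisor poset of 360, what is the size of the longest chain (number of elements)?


A chain is a totally ordered subset; we count the number of elements in a maximum chain.
Compute, for each element x, the size of the longest chain ending at x:
  1: 1
  2: 2
  3: 2
  5: 2
  4: 3
  9: 3
  ...
A maximum chain: 1 < 2 < 4 < 8 < 24 < 72 < 360
Number of elements in the longest chain: 7


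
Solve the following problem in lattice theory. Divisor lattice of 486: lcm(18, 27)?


Join=lcm.
gcd(18,27)=9
lcm=54


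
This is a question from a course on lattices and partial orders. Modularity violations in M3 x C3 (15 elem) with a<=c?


Modular law: if a <= c then a v (b ^ c) = (a v b) ^ c.
Check all triples (a,b,c) with a <= c among 15 elements.
This lattice is modular (diamonds M_m and their chain-products are modular).
Total violating triples: 0


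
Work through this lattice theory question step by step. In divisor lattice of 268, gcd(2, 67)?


Meet=gcd.
gcd(2,67)=1


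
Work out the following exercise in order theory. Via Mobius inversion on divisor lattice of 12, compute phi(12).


phi(n) = n * prod_{p|n} (1 - 1/p).
Prime divisors of 12: [2, 3]
phi(12) = 12 * (1 - 1/2) * (1 - 1/3)
phi(12) = 4


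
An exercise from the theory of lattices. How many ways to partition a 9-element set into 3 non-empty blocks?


S(n,k) = k*S(n-1,k) + S(n-1,k-1).
S(8,3) = 966, S(8,2) = 127
S(9,3) = 3*966 + 127 = 2898 + 127
S(9,3) = 3025


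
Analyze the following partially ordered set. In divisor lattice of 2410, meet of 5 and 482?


In a divisor lattice, meet = gcd (greatest common divisor).
By Euclidean algorithm or factoring: gcd(5,482) = 1


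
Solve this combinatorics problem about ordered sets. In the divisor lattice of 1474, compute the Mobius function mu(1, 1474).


In a divisor lattice, mu(a,b) = mu(b/a) where mu is the classical Mobius function.
b/a = 1474/1 = 1474
Prime factorization of 1474: primes [2, 11, 67]
1474 is squarefree with 3 prime factor(s), so mu(1474) = (-1)^3 = -1


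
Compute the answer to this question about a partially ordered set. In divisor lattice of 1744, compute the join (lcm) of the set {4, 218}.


In a divisor lattice, join = lcm (least common multiple).
Compute lcm iteratively: start with first element, then lcm(current, next).
Elements: [4, 218]
lcm(4,218) = 436
Final lcm = 436


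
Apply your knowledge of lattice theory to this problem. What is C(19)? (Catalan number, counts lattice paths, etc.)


C(n) = C(2n, n) / (n+1).
C(38, 19) = 35345263800
C(19) = 35345263800 / 20 = 1767263190


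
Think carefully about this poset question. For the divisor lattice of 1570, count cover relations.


A cover relation a -< b holds when a < b with no c strictly between.
Cover relations:
  1 -< 2
  1 -< 5
  1 -< 157
  2 -< 10
  2 -< 314
  5 -< 10
  5 -< 785
  10 -< 1570
  ...4 more
Total: 12


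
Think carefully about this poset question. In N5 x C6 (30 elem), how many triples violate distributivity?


Distributive law: a ^ (b v c) = (a ^ b) v (a ^ c).
Check all 30^3 = 27000 ordered triples (a,b,c).
  e.g. a=(b,0), b=(a,0), c=(c,0): lhs=(b,0) != rhs=(a,0)
  e.g. a=(b,0), b=(a,0), c=(c,1): lhs=(b,0) != rhs=(a,0)
Total violating triples: 432


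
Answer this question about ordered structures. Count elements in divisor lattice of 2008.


Divisors of 2008: [1, 2, 4, 8, 251, 502, 1004, 2008]
Count: 8


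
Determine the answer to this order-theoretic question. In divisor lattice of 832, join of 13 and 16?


In a divisor lattice, join = lcm (least common multiple).
gcd(13,16) = 1
lcm(13,16) = 13*16/gcd = 208/1 = 208


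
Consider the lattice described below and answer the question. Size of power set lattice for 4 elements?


Power set = 2^n.
2^4 = 16


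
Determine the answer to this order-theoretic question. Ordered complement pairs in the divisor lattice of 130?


Complement pair (a,b): a meet b = bottom, a join b = top.
Here: gcd(a,b)=1 and lcm(a,b)=130, i.e. a*b=130 with a,b coprime.
Pairs found: (1,130), (2,65), (5,26), (10,13), ... (4 more)
Total ordered pairs: 8


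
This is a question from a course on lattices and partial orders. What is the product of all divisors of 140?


Divisors of 140: [1, 2, 4, 5, 7, 10, 14, 20, 28, 35, 70, 140]
Product = n^(d(n)/2) = 140^(12/2)
Product = 7529536000000


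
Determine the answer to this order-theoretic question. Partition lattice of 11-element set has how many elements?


B(n) = number of set partitions of an n-element set.
B(n) satisfies the recurrence: B(n+1) = sum_k C(n,k)*B(k).
B(11) = 678570


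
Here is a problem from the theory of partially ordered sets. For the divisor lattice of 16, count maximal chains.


A maximal chain goes from the minimum element to a maximal element via cover relations.
Counting all min-to-max paths in the cover graph.
Total maximal chains: 1


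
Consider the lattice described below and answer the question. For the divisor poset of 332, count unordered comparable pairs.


A comparable pair {a,b} has a < b or b < a in the order.
Count unordered pairs where one element is strictly below the other.
Examples: {1,2}, {1,4}, {1,83}, {1,166}, ...
Total comparable pairs: 12


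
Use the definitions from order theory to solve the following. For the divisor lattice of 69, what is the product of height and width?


Height = length of longest chain minus 1; width = size of largest antichain.
A maximum chain: 1 | 23 | 69  (height 2).
A maximum antichain: {3, 23}  (width 2).
Product = 2 * 2 = 4


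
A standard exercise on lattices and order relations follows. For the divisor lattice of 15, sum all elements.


sigma(n) = sum of divisors.
Divisors of 15: [1, 3, 5, 15]
Sum = 24


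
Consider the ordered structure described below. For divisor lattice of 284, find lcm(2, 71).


In a divisor lattice, join = lcm (least common multiple).
Compute lcm iteratively: start with first element, then lcm(current, next).
Elements: [2, 71]
lcm(2,71) = 142
Final lcm = 142


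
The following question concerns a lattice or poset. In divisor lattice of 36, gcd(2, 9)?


Meet=gcd.
gcd(2,9)=1


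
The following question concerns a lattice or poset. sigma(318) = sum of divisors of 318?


sigma(n) = sum of divisors.
Divisors of 318: [1, 2, 3, 6, 53, 106, 159, 318]
Sum = 648


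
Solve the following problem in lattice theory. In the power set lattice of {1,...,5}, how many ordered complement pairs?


Complement pair (a,b): a meet b = bottom, a join b = top.
Here: A intersect B = {} and A union B = {1,...,5}.
Pairs found: ({},{1,2,3,4,5}), ({1},{2,3,4,5}), ({2},{1,3,4,5}), ({3},{1,2,4,5}), ... (28 more)
Total ordered pairs: 32


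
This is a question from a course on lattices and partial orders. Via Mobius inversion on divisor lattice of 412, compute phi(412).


phi(n) = n * prod_{p|n} (1 - 1/p).
Prime divisors of 412: [2, 103]
phi(412) = 412 * (1 - 1/2) * (1 - 1/103)
phi(412) = 204


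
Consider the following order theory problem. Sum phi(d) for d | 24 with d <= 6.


Divisors of 24 up to 6: [1, 2, 3, 4, 6]
phi values: [1, 1, 2, 2, 2]
Sum = 8


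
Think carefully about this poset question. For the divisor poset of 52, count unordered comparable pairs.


A comparable pair {a,b} has a < b or b < a in the order.
Count unordered pairs where one element is strictly below the other.
Examples: {1,2}, {1,4}, {1,13}, {1,26}, ...
Total comparable pairs: 12


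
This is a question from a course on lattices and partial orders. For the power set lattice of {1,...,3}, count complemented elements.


An element a is complemented if some b has a meet b = bottom, a join b = top.
every subset A has complement S\A, so all elements are complemented.
Complemented elements: {}, {1}, {2}, {3}, {1,2}, {1,3}, ... (2 more)
Count: 8


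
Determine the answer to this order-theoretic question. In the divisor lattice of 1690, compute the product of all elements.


Divisors of 1690: [1, 2, 5, 10, 13, 26, 65, 130, 169, 338, 845, 1690]
Product = n^(d(n)/2) = 1690^(12/2)
Product = 23298085122481000000


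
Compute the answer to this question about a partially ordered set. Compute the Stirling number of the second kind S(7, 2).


S(n,k) = k*S(n-1,k) + S(n-1,k-1).
S(6,2) = 31, S(6,1) = 1
S(7,2) = 2*31 + 1 = 62 + 1
S(7,2) = 63


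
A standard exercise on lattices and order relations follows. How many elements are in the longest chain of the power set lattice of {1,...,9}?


A chain is a totally ordered subset; we count the number of elements in a maximum chain.
Compute, for each element x, the size of the longest chain ending at x:
  {}: 1
  {1}: 2
  {2}: 2
  {3}: 2
  {4}: 2
  {5}: 2
  ...
A maximum chain: {} < {1} < {1,2} < {1,2,3} < {1,2,3,4} < {1,2,3,4,5} < {1,2,3,4,5,6} < {1,2,3,4,5,6,7} < {1,2,3,4,5,6,7,8} < {1,2,3,4,5,6,7,8,9}
Number of elements in the longest chain: 10


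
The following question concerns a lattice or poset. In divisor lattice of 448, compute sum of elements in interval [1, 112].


Interval [1,112] in divisors of 448: [1, 2, 4, 7, 8, 14, 16, 28, 56, 112]
Sum = 248
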